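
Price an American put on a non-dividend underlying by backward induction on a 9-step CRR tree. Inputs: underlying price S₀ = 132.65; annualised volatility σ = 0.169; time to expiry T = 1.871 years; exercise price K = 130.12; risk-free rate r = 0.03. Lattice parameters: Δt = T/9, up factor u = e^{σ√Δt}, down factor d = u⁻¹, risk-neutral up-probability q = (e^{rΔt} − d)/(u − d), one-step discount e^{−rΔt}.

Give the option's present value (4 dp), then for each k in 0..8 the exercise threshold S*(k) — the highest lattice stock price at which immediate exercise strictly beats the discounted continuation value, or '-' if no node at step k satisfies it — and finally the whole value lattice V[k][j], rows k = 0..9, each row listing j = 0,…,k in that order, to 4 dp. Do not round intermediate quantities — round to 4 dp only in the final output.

price = 8.4677
boundary = - - - 105.2721 97.4650 105.2721 97.4650 105.2721 113.7046
tree:
8.4677
12.4944 4.8718
17.9086 7.6726 2.3582
24.8479 11.7513 4.0194 0.8612
32.6550 17.4179 6.6888 1.6163 0.1780
39.8832 24.8479 10.8041 2.9901 0.3743 0.0000
46.5752 32.6550 16.7994 5.4285 0.7867 0.0000 0.0000
52.7710 39.8832 24.8479 9.6102 1.6538 0.0000 0.0000 0.0000
58.5073 46.5752 32.6550 16.4154 3.4763 0.0000 0.0000 0.0000 0.0000
63.8182 52.7710 39.8832 24.8479 7.3075 0.0000 0.0000 0.0000 0.0000 0.0000

Δt=0.20789  u=1.08010  d=0.92584  q=0.52130  discount=0.99378
step 9 (expiry): payoffs max(K−S,0) = 63.8182 52.7710 39.8832 24.8479 7.3075 0.0000 0.0000 0.0000 0.0000 0.0000
step 8: (k=8,j=0): S=71.6127, (K−S)⁺=58.5073, hold=57.6983 ⇒ V=58.5073 exercise | (k=8,j=1): S=83.5448, (K−S)⁺=46.5752, hold=45.7663 ⇒ V=46.5752 exercise | (k=8,j=2): S=97.4650, (K−S)⁺=32.6550, hold=31.8460 ⇒ V=32.6550 exercise | (k=8,j=3): S=113.7046, (K−S)⁺=16.4154, hold=15.6064 ⇒ V=16.4154 exercise | (k=8,j=4): S=132.6500, (K−S)⁺=0.0000, hold=3.4763 ⇒ V=3.4763 continue | (k=8,j=5): S=154.7521, (K−S)⁺=0.0000, hold=0.0000 ⇒ V=0.0000 continue | (k=8,j=6): S=180.5369, (K−S)⁺=0.0000, hold=0.0000 ⇒ V=0.0000 continue | (k=8,j=7): S=210.6179, (K−S)⁺=0.0000, hold=0.0000 ⇒ V=0.0000 continue | (k=8,j=8): S=245.7110, (K−S)⁺=0.0000, hold=0.0000 ⇒ V=0.0000 continue  boundary S*=113.7046
step 7: (k=7,j=0): S=77.3490, (K−S)⁺=52.7710, hold=51.9620 ⇒ V=52.7710 exercise | (k=7,j=1): S=90.2368, (K−S)⁺=39.8832, hold=39.0742 ⇒ V=39.8832 exercise | (k=7,j=2): S=105.2721, (K−S)⁺=24.8479, hold=24.0389 ⇒ V=24.8479 exercise | (k=7,j=3): S=122.8125, (K−S)⁺=7.3075, hold=9.6102 ⇒ V=9.6102 continue | (k=7,j=4): S=143.2755, (K−S)⁺=0.0000, hold=1.6538 ⇒ V=1.6538 continue | (k=7,j=5): S=167.1480, (K−S)⁺=0.0000, hold=0.0000 ⇒ V=0.0000 continue | (k=7,j=6): S=194.9982, (K−S)⁺=0.0000, hold=0.0000 ⇒ V=0.0000 continue | (k=7,j=7): S=227.4888, (K−S)⁺=0.0000, hold=0.0000 ⇒ V=0.0000 continue  boundary S*=105.2721
step 6: (k=6,j=0): S=83.5448, (K−S)⁺=46.5752, hold=45.7663 ⇒ V=46.5752 exercise | (k=6,j=1): S=97.4650, (K−S)⁺=32.6550, hold=31.8460 ⇒ V=32.6550 exercise | (k=6,j=2): S=113.7046, (K−S)⁺=16.4154, hold=16.7994 ⇒ V=16.7994 continue | (k=6,j=3): S=132.6500, (K−S)⁺=0.0000, hold=5.4285 ⇒ V=5.4285 continue | (k=6,j=4): S=154.7521, (K−S)⁺=0.0000, hold=0.7867 ⇒ V=0.7867 continue | (k=6,j=5): S=180.5369, (K−S)⁺=0.0000, hold=0.0000 ⇒ V=0.0000 continue | (k=6,j=6): S=210.6179, (K−S)⁺=0.0000, hold=0.0000 ⇒ V=0.0000 continue  boundary S*=97.4650
step 5: (k=5,j=0): S=90.2368, (K−S)⁺=39.8832, hold=39.0742 ⇒ V=39.8832 exercise | (k=5,j=1): S=105.2721, (K−S)⁺=24.8479, hold=24.2378 ⇒ V=24.8479 exercise | (k=5,j=2): S=122.8125, (K−S)⁺=7.3075, hold=10.8041 ⇒ V=10.8041 continue | (k=5,j=3): S=143.2755, (K−S)⁺=0.0000, hold=2.9901 ⇒ V=2.9901 continue | (k=5,j=4): S=167.1480, (K−S)⁺=0.0000, hold=0.3743 ⇒ V=0.3743 continue | (k=5,j=5): S=194.9982, (K−S)⁺=0.0000, hold=0.0000 ⇒ V=0.0000 continue  boundary S*=105.2721
step 4: (k=4,j=0): S=97.4650, (K−S)⁺=32.6550, hold=31.8460 ⇒ V=32.6550 exercise | (k=4,j=1): S=113.7046, (K−S)⁺=16.4154, hold=17.4179 ⇒ V=17.4179 continue | (k=4,j=2): S=132.6500, (K−S)⁺=0.0000, hold=6.6888 ⇒ V=6.6888 continue | (k=4,j=3): S=154.7521, (K−S)⁺=0.0000, hold=1.6163 ⇒ V=1.6163 continue | (k=4,j=4): S=180.5369, (K−S)⁺=0.0000, hold=0.1780 ⇒ V=0.1780 continue  boundary S*=97.4650
step 3: (k=3,j=0): S=105.2721, (K−S)⁺=24.8479, hold=24.5583 ⇒ V=24.8479 exercise | (k=3,j=1): S=122.8125, (K−S)⁺=7.3075, hold=11.7513 ⇒ V=11.7513 continue | (k=3,j=2): S=143.2755, (K−S)⁺=0.0000, hold=4.0194 ⇒ V=4.0194 continue | (k=3,j=3): S=167.1480, (K−S)⁺=0.0000, hold=0.8612 ⇒ V=0.8612 continue  boundary S*=105.2721
step 2: (k=2,j=0): S=113.7046, (K−S)⁺=16.4154, hold=17.9086 ⇒ V=17.9086 continue | (k=2,j=1): S=132.6500, (K−S)⁺=0.0000, hold=7.6726 ⇒ V=7.6726 continue | (k=2,j=2): S=154.7521, (K−S)⁺=0.0000, hold=2.3582 ⇒ V=2.3582 continue  boundary S*=-
step 1: (k=1,j=0): S=122.8125, (K−S)⁺=7.3075, hold=12.4944 ⇒ V=12.4944 continue | (k=1,j=1): S=143.2755, (K−S)⁺=0.0000, hold=4.8718 ⇒ V=4.8718 continue  boundary S*=-
step 0: (k=0,j=0): S=132.6500, (K−S)⁺=0.0000, hold=8.4677 ⇒ V=8.4677 continue  boundary S*=-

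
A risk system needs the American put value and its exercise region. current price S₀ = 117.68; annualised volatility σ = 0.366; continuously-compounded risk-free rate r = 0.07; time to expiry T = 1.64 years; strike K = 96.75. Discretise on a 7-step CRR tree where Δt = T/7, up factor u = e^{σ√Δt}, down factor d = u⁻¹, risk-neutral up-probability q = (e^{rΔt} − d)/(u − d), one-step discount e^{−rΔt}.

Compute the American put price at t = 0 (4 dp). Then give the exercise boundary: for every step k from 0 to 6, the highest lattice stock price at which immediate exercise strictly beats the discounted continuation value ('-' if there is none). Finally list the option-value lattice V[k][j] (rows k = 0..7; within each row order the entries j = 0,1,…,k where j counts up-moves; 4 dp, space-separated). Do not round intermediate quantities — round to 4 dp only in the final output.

Δt=0.23429  u=1.19382  d=0.83765  q=0.50225  discount=0.98373
step 7 (expiry): payoffs max(K−S,0) = 62.6982 48.2195 27.5844 0.0000 0.0000 0.0000 0.0000 0.0000
step 6: (k=6,j=0): S=40.6516, (K−S)⁺=56.0984, hold=54.5247 ⇒ V=56.0984 exercise | (k=6,j=1): S=57.9365, (K−S)⁺=38.8135, hold=37.2397 ⇒ V=38.8135 exercise | (k=6,j=2): S=82.5710, (K−S)⁺=14.1790, hold=13.5067 ⇒ V=14.1790 exercise | (k=6,j=3): S=117.6800, (K−S)⁺=0.0000, hold=0.0000 ⇒ V=0.0000 continue | (k=6,j=4): S=167.7173, (K−S)⁺=0.0000, hold=0.0000 ⇒ V=0.0000 continue | (k=6,j=5): S=239.0302, (K−S)⁺=0.0000, hold=0.0000 ⇒ V=0.0000 continue | (k=6,j=6): S=340.6653, (K−S)⁺=0.0000, hold=0.0000 ⇒ V=0.0000 continue  boundary S*=82.5710
step 5: (k=5,j=0): S=48.5305, (K−S)⁺=48.2195, hold=46.6457 ⇒ V=48.2195 exercise | (k=5,j=1): S=69.1656, (K−S)⁺=27.5844, hold=26.0107 ⇒ V=27.5844 exercise | (k=5,j=2): S=98.5746, (K−S)⁺=0.0000, hold=6.9428 ⇒ V=6.9428 continue | (k=5,j=3): S=140.4883, (K−S)⁺=0.0000, hold=0.0000 ⇒ V=0.0000 continue | (k=5,j=4): S=200.2236, (K−S)⁺=0.0000, hold=0.0000 ⇒ V=0.0000 continue | (k=5,j=5): S=285.3582, (K−S)⁺=0.0000, hold=0.0000 ⇒ V=0.0000 continue  boundary S*=69.1656
step 4: (k=4,j=0): S=57.9365, (K−S)⁺=38.8135, hold=37.2397 ⇒ V=38.8135 exercise | (k=4,j=1): S=82.5710, (K−S)⁺=14.1790, hold=16.9370 ⇒ V=16.9370 continue | (k=4,j=2): S=117.6800, (K−S)⁺=0.0000, hold=3.3995 ⇒ V=3.3995 continue | (k=4,j=3): S=167.7173, (K−S)⁺=0.0000, hold=0.0000 ⇒ V=0.0000 continue | (k=4,j=4): S=239.0302, (K−S)⁺=0.0000, hold=0.0000 ⇒ V=0.0000 continue  boundary S*=57.9365
step 3: (k=3,j=0): S=69.1656, (K−S)⁺=27.5844, hold=27.3734 ⇒ V=27.5844 exercise | (k=3,j=1): S=98.5746, (K−S)⁺=0.0000, hold=9.9729 ⇒ V=9.9729 continue | (k=3,j=2): S=140.4883, (K−S)⁺=0.0000, hold=1.6646 ⇒ V=1.6646 continue | (k=3,j=3): S=200.2236, (K−S)⁺=0.0000, hold=0.0000 ⇒ V=0.0000 continue  boundary S*=69.1656
step 2: (k=2,j=0): S=82.5710, (K−S)⁺=14.1790, hold=18.4342 ⇒ V=18.4342 continue | (k=2,j=1): S=117.6800, (K−S)⁺=0.0000, hold=5.7057 ⇒ V=5.7057 continue | (k=2,j=2): S=167.7173, (K−S)⁺=0.0000, hold=0.8151 ⇒ V=0.8151 continue  boundary S*=-
step 1: (k=1,j=0): S=98.5746, (K−S)⁺=0.0000, hold=11.8454 ⇒ V=11.8454 continue | (k=1,j=1): S=140.4883, (K−S)⁺=0.0000, hold=3.1965 ⇒ V=3.1965 continue  boundary S*=-
step 0: (k=0,j=0): S=117.6800, (K−S)⁺=0.0000, hold=7.3795 ⇒ V=7.3795 continue  boundary S*=-

price = 7.3795
boundary = - - - 69.1656 57.9365 69.1656 82.5710
tree:
7.3795
11.8454 3.1965
18.4342 5.7057 0.8151
27.5844 9.9729 1.6646 0.0000
38.8135 16.9370 3.3995 0.0000 0.0000
48.2195 27.5844 6.9428 0.0000 0.0000 0.0000
56.0984 38.8135 14.1790 0.0000 0.0000 0.0000 0.0000
62.6982 48.2195 27.5844 0.0000 0.0000 0.0000 0.0000 0.0000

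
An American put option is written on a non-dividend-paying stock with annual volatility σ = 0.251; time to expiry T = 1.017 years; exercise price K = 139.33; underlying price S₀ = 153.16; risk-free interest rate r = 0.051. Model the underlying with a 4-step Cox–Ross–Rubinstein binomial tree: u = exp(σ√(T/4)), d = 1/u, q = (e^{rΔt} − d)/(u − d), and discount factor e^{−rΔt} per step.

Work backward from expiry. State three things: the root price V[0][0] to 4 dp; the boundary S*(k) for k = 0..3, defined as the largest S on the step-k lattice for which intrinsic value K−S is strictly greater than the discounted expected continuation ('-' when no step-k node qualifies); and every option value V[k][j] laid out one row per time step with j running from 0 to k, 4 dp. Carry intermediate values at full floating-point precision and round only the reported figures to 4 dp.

price = 7.0275
boundary = - - - 104.7730
tree:
7.0275
12.4721 2.1746
21.3464 4.5879 0.0000
34.5570 9.6793 0.0000 0.0000
47.0125 20.4210 0.0000 0.0000 0.0000

params: Δt=0.25425 u=1.13492 d=0.88112 q=0.51982 e^(-rΔt)=0.98712
t_4 payoffs: 47.0125 20.4210 0.0000 0.0000 0.0000
t_3: node(3,0) S=104.7730 payoff=34.5570 vs cont=32.7620 → 34.5570 [stop]  node(3,1) S=134.9522 payoff=4.3778 vs cont=9.6793 → 9.6793 [wait]  node(3,2) S=173.8244 payoff=0.0000 vs cont=0.0000 → 0.0000 [wait]  node(3,3) S=223.8934 payoff=0.0000 vs cont=0.0000 → 0.0000 [wait]  ⇒ S*(3)=104.7730
t_2: node(2,0) S=118.9090 payoff=20.4210 vs cont=21.3464 → 21.3464 [wait]  node(2,1) S=153.1600 payoff=0.0000 vs cont=4.5879 → 4.5879 [wait]  node(2,2) S=197.2768 payoff=0.0000 vs cont=0.0000 → 0.0000 [wait]  ⇒ S*(2)=-
t_1: node(1,0) S=134.9522 payoff=4.3778 vs cont=12.4721 → 12.4721 [wait]  node(1,1) S=173.8244 payoff=0.0000 vs cont=2.1746 → 2.1746 [wait]  ⇒ S*(1)=-
t_0: node(0,0) S=153.1600 payoff=0.0000 vs cont=7.0275 → 7.0275 [wait]  ⇒ S*(0)=-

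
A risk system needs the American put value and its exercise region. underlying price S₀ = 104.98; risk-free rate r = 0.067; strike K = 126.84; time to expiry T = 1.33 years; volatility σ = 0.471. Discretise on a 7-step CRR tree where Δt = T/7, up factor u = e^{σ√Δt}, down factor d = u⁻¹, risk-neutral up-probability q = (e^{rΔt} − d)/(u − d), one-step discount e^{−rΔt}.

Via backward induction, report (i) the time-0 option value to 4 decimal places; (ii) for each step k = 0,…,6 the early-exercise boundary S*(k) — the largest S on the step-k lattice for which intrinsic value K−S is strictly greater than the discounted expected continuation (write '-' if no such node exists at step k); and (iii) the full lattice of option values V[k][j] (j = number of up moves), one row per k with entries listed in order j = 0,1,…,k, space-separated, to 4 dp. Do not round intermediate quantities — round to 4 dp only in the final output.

price = 31.5544
boundary = - - 69.6276 56.7047 69.6276 85.4957 104.9800
tree:
31.5544
43.2678 19.6989
57.2124 29.3066 9.8097
70.1353 41.9632 16.3688 2.9613
80.6597 57.2124 26.5527 5.7660 0.0000
89.2308 70.1353 41.3443 11.2269 0.0000 0.0000
96.2111 80.6597 57.2124 21.8600 0.0000 0.0000 0.0000
101.8958 89.2308 70.1353 41.3443 0.0000 0.0000 0.0000 0.0000

params: Δt=0.19000 u=1.22790 d=0.81440 q=0.47984 e^(-rΔt)=0.98735
t_7 payoffs: 101.8958 89.2308 70.1353 41.3443 0.0000 0.0000 0.0000 0.0000
t_6: node(6,0) S=30.6289 payoff=96.2111 vs cont=94.6066 → 96.2111 [stop]  node(6,1) S=46.1803 payoff=80.6597 vs cont=79.0553 → 80.6597 [stop]  node(6,2) S=69.6276 payoff=57.2124 vs cont=55.6079 → 57.2124 [stop]  node(6,3) S=104.9800 payoff=21.8600 vs cont=21.2338 → 21.8600 [stop]  node(6,4) S=158.2820 payoff=0.0000 vs cont=0.0000 → 0.0000 [wait]  node(6,5) S=238.6472 payoff=0.0000 vs cont=0.0000 → 0.0000 [wait]  node(6,6) S=359.8167 payoff=0.0000 vs cont=0.0000 → 0.0000 [wait]  ⇒ S*(6)=104.9800
t_5: node(5,0) S=37.6092 payoff=89.2308 vs cont=87.6263 → 89.2308 [stop]  node(5,1) S=56.7047 payoff=70.1353 vs cont=68.5308 → 70.1353 [stop]  node(5,2) S=85.4957 payoff=41.3443 vs cont=39.7399 → 41.3443 [stop]  node(5,3) S=128.9048 payoff=0.0000 vs cont=11.2269 → 11.2269 [wait]  node(5,4) S=194.3542 payoff=0.0000 vs cont=0.0000 → 0.0000 [wait]  node(5,5) S=293.0346 payoff=0.0000 vs cont=0.0000 → 0.0000 [wait]  ⇒ S*(5)=85.4957
t_4: node(4,0) S=46.1803 payoff=80.6597 vs cont=79.0553 → 80.6597 [stop]  node(4,1) S=69.6276 payoff=57.2124 vs cont=55.6079 → 57.2124 [stop]  node(4,2) S=104.9800 payoff=21.8600 vs cont=26.5527 → 26.5527 [wait]  node(4,3) S=158.2820 payoff=0.0000 vs cont=5.7660 → 5.7660 [wait]  node(4,4) S=238.6472 payoff=0.0000 vs cont=0.0000 → 0.0000 [wait]  ⇒ S*(4)=69.6276
t_3: node(3,0) S=56.7047 payoff=70.1353 vs cont=68.5308 → 70.1353 [stop]  node(3,1) S=85.4957 payoff=41.3443 vs cont=41.9632 → 41.9632 [wait]  node(3,2) S=128.9048 payoff=0.0000 vs cont=16.3688 → 16.3688 [wait]  node(3,3) S=194.3542 payoff=0.0000 vs cont=2.9613 → 2.9613 [wait]  ⇒ S*(3)=56.7047
t_2: node(2,0) S=69.6276 payoff=57.2124 vs cont=55.9011 → 57.2124 [stop]  node(2,1) S=104.9800 payoff=21.8600 vs cont=29.3066 → 29.3066 [wait]  node(2,2) S=158.2820 payoff=0.0000 vs cont=9.8097 → 9.8097 [wait]  ⇒ S*(2)=69.6276
t_1: node(1,0) S=85.4957 payoff=41.3443 vs cont=43.2678 → 43.2678 [wait]  node(1,1) S=128.9048 payoff=0.0000 vs cont=19.6989 → 19.6989 [wait]  ⇒ S*(1)=-
t_0: node(0,0) S=104.9800 payoff=21.8600 vs cont=31.5544 → 31.5544 [wait]  ⇒ S*(0)=-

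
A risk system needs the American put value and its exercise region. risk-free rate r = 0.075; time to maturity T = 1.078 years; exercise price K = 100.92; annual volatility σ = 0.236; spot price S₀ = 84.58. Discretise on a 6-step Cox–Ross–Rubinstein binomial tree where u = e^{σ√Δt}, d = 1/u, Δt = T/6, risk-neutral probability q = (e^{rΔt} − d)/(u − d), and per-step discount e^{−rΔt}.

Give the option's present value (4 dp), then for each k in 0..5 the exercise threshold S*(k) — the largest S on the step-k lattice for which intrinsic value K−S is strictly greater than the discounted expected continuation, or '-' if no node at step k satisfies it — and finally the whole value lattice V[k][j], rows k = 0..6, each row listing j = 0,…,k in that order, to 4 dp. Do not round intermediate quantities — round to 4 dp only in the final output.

price = 16.3707
boundary = - 76.5286 84.5800 76.5286 84.5800 93.4785
tree:
16.3707
24.3914 10.0216
31.6764 16.3400 4.9482
38.2679 24.3914 9.1698 1.5148
44.2319 31.6764 16.3400 3.3574 0.0000
49.6282 38.2679 24.3914 7.4415 0.0000 0.0000
54.5109 44.2319 31.6764 16.3400 0.0000 0.0000 0.0000

Δt=0.17967, u=1.10521, d=0.90481, q=0.54271, disc=e^(-rΔt)=0.98662
k=6 terminal: V=max(K-S,0) → 54.5109 44.2319 31.6764 16.3400 0.0000 0.0000 0.0000
k=5: j=0 S=51.2918 intr=49.6282 cont=48.2775 V=49.6282[EX]; j=1 S=62.6521 intr=38.2679 cont=36.9171 V=38.2679[EX]; j=2 S=76.5286 intr=24.3914 cont=23.0406 V=24.3914[EX]; j=3 S=93.4785 intr=7.4415 cont=7.3721 V=7.4415[EX]; j=4 S=114.1826 intr=0.0000 cont=0.0000 V=0.0000[hold]; j=5 S=139.4723 intr=0.0000 cont=0.0000 V=0.0000[hold]  S*(5)=93.4785
k=4: j=0 S=56.6881 intr=44.2319 cont=42.8812 V=44.2319[EX]; j=1 S=69.2436 intr=31.6764 cont=30.3256 V=31.6764[EX]; j=2 S=84.5800 intr=16.3400 cont=14.9892 V=16.3400[EX]; j=3 S=103.3132 intr=0.0000 cont=3.3574 V=3.3574[hold]; j=4 S=126.1955 intr=0.0000 cont=0.0000 V=0.0000[hold]  S*(4)=84.5800
k=3: j=0 S=62.6521 intr=38.2679 cont=36.9171 V=38.2679[EX]; j=1 S=76.5286 intr=24.3914 cont=23.0406 V=24.3914[EX]; j=2 S=93.4785 intr=7.4415 cont=9.1698 V=9.1698[hold]; j=3 S=114.1826 intr=0.0000 cont=1.5148 V=1.5148[hold]  S*(3)=76.5286
k=2: j=0 S=69.2436 intr=31.6764 cont=30.3256 V=31.6764[EX]; j=1 S=84.5800 intr=16.3400 cont=15.9147 V=16.3400[EX]; j=2 S=103.3132 intr=0.0000 cont=4.9482 V=4.9482[hold]  S*(2)=84.5800
k=1: j=0 S=76.5286 intr=24.3914 cont=23.0406 V=24.3914[EX]; j=1 S=93.4785 intr=7.4415 cont=10.0216 V=10.0216[hold]  S*(1)=76.5286
k=0: j=0 S=84.5800 intr=16.3400 cont=16.3707 V=16.3707[hold]  S*(0)=-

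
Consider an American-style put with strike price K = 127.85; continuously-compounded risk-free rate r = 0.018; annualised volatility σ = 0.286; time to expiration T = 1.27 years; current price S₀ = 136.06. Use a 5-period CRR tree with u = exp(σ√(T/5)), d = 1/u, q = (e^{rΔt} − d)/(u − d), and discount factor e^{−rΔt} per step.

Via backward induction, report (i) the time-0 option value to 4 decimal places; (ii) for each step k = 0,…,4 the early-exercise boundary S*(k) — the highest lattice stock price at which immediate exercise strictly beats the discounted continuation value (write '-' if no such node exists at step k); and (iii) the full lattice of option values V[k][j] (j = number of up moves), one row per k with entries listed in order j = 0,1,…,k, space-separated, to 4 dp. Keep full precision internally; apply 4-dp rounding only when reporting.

Δt=0.25400, u=1.15505, d=0.86577, q=0.47987, disc=e^(-rΔt)=0.99544
k=5 terminal: V=max(K-S,0) → 61.6687 39.5555 10.0537 0.0000 0.0000 0.0000
k=4: j=0 S=76.4424 intr=51.4076 cont=50.8244 V=51.4076[EX]; j=1 S=101.9841 intr=25.8659 cont=25.2827 V=25.8659[EX]; j=2 S=136.0600 intr=0.0000 cont=5.2054 V=5.2054[hold]; j=3 S=181.5216 intr=0.0000 cont=0.0000 V=0.0000[hold]; j=4 S=242.1734 intr=0.0000 cont=0.0000 V=0.0000[hold]  S*(4)=101.9841
k=3: j=0 S=88.2945 intr=39.5555 cont=38.9723 V=39.5555[EX]; j=1 S=117.7963 intr=10.0537 cont=15.8788 V=15.8788[hold]; j=2 S=157.1554 intr=0.0000 cont=2.6952 V=2.6952[hold]; j=3 S=209.6657 intr=0.0000 cont=0.0000 V=0.0000[hold]  S*(3)=88.2945
k=2: j=0 S=101.9841 intr=25.8659 cont=28.0652 V=28.0652[hold]; j=1 S=136.0600 intr=0.0000 cont=9.5088 V=9.5088[hold]; j=2 S=181.5216 intr=0.0000 cont=1.3954 V=1.3954[hold]  S*(2)=-
k=1: j=0 S=117.7963 intr=10.0537 cont=19.0732 V=19.0732[hold]; j=1 S=157.1554 intr=0.0000 cont=5.5898 V=5.5898[hold]  S*(1)=-
k=0: j=0 S=136.0600 intr=0.0000 cont=12.5455 V=12.5455[hold]  S*(0)=-

price = 12.5455
boundary = - - - 88.2945 101.9841
tree:
12.5455
19.0732 5.5898
28.0652 9.5088 1.3954
39.5555 15.8788 2.6952 0.0000
51.4076 25.8659 5.2054 0.0000 0.0000
61.6687 39.5555 10.0537 0.0000 0.0000 0.0000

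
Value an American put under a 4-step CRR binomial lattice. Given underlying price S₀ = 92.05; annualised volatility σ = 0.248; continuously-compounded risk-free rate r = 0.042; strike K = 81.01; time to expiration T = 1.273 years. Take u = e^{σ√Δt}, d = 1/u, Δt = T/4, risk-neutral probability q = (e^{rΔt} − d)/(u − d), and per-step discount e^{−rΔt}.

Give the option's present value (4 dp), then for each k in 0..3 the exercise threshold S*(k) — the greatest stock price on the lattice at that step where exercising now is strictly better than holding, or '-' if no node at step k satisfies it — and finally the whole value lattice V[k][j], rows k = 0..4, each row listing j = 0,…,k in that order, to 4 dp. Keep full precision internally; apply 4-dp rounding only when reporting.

params: Δt=0.31825 u=1.15017 d=0.86944 q=0.51301 e^(-rΔt)=0.98672
t_4 payoffs: 28.4104 11.4270 0.0000 0.0000 0.0000
t_3: node(3,0) S=60.4982 payoff=20.5118 vs cont=19.4361 → 20.5118 [stop]  node(3,1) S=80.0320 payoff=0.9780 vs cont=5.4909 → 5.4909 [wait]  node(3,2) S=105.8727 payoff=0.0000 vs cont=0.0000 → 0.0000 [wait]  node(3,3) S=140.0570 payoff=0.0000 vs cont=0.0000 → 0.0000 [wait]  ⇒ S*(3)=60.4982
t_2: node(2,0) S=69.5830 payoff=11.4270 vs cont=12.6358 → 12.6358 [wait]  node(2,1) S=92.0500 payoff=0.0000 vs cont=2.6385 → 2.6385 [wait]  node(2,2) S=121.7712 payoff=0.0000 vs cont=0.0000 → 0.0000 [wait]  ⇒ S*(2)=-
t_1: node(1,0) S=80.0320 payoff=0.9780 vs cont=7.4074 → 7.4074 [wait]  node(1,1) S=105.8727 payoff=0.0000 vs cont=1.2678 → 1.2678 [wait]  ⇒ S*(1)=-
t_0: node(0,0) S=92.0500 payoff=0.0000 vs cont=4.2012 → 4.2012 [wait]  ⇒ S*(0)=-

price = 4.2012
boundary = - - - 60.4982
tree:
4.2012
7.4074 1.2678
12.6358 2.6385 0.0000
20.5118 5.4909 0.0000 0.0000
28.4104 11.4270 0.0000 0.0000 0.0000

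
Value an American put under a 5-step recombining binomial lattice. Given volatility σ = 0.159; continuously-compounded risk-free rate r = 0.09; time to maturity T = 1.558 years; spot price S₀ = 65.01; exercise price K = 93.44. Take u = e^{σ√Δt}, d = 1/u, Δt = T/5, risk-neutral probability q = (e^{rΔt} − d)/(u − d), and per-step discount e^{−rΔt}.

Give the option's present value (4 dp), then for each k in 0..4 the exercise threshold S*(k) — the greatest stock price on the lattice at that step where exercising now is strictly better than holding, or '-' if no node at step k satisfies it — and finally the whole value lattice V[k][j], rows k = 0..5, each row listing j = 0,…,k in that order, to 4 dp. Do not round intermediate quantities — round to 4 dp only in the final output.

price = 28.4300
boundary = 65.0100 71.0438 77.6376 84.8435 77.6376
tree:
28.4300
33.9514 22.3962
39.0038 28.4300 15.8024
43.6271 33.9514 22.3962 8.5965
47.8577 39.0038 28.4300 15.8024 3.0273
51.7291 43.6271 33.9514 22.3962 8.5965 0.0000

Δt=0.31160  u=1.09281  d=0.91507  q=0.63784  discount=0.97235
step 5 (expiry): payoffs max(K−S,0) = 51.7291 43.6271 33.9514 22.3962 8.5965 0.0000
step 4: (k=4,j=0): S=45.5823, (K−S)⁺=47.8577, hold=45.2737 ⇒ V=47.8577 exercise | (k=4,j=1): S=54.4362, (K−S)⁺=39.0038, hold=36.4197 ⇒ V=39.0038 exercise | (k=4,j=2): S=65.0100, (K−S)⁺=28.4300, hold=25.8460 ⇒ V=28.4300 exercise | (k=4,j=3): S=77.6376, (K−S)⁺=15.8024, hold=13.2183 ⇒ V=15.8024 exercise | (k=4,j=4): S=92.7181, (K−S)⁺=0.7219, hold=3.0273 ⇒ V=3.0273 continue  boundary S*=77.6376
step 3: (k=3,j=0): S=49.8129, (K−S)⁺=43.6271, hold=41.0431 ⇒ V=43.6271 exercise | (k=3,j=1): S=59.4886, (K−S)⁺=33.9514, hold=31.3673 ⇒ V=33.9514 exercise | (k=3,j=2): S=71.0438, (K−S)⁺=22.3962, hold=19.8122 ⇒ V=22.3962 exercise | (k=3,j=3): S=84.8435, (K−S)⁺=8.5965, hold=7.4423 ⇒ V=8.5965 exercise  boundary S*=84.8435
step 2: (k=2,j=0): S=54.4362, (K−S)⁺=39.0038, hold=36.4197 ⇒ V=39.0038 exercise | (k=2,j=1): S=65.0100, (K−S)⁺=28.4300, hold=25.8460 ⇒ V=28.4300 exercise | (k=2,j=2): S=77.6376, (K−S)⁺=15.8024, hold=13.2183 ⇒ V=15.8024 exercise  boundary S*=77.6376
step 1: (k=1,j=0): S=59.4886, (K−S)⁺=33.9514, hold=31.3673 ⇒ V=33.9514 exercise | (k=1,j=1): S=71.0438, (K−S)⁺=22.3962, hold=19.8122 ⇒ V=22.3962 exercise  boundary S*=71.0438
step 0: (k=0,j=0): S=65.0100, (K−S)⁺=28.4300, hold=25.8460 ⇒ V=28.4300 exercise  boundary S*=65.0100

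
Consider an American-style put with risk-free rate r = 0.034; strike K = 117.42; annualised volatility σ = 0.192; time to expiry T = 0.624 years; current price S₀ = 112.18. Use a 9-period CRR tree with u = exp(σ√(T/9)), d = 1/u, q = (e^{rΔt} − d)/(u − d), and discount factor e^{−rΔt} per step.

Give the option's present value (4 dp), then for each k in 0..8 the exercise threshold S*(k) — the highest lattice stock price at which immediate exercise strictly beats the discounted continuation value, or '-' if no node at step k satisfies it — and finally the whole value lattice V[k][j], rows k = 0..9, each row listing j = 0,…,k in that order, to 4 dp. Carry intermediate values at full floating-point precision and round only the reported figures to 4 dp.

price = 8.6310
boundary = - - - 96.3933 101.3919 96.3933 101.3919 106.6496 101.3919
tree:
8.6310
12.0087 5.4346
16.1742 8.0733 2.9315
21.0267 11.5997 4.7319 1.2200
25.7788 16.0281 7.4103 2.1876 0.2985
30.2966 21.0267 11.1691 3.8431 0.6116 0.0000
34.5918 25.7788 16.0281 6.5652 1.2528 0.0000 0.0000
38.6751 30.2966 21.0267 10.7704 2.5665 0.0000 0.0000 0.0000
42.5572 34.5918 25.7788 16.0281 5.2576 0.0000 0.0000 0.0000 0.0000
46.2479 38.6751 30.2966 21.0267 10.7704 0.0000 0.0000 0.0000 0.0000 0.0000

params: Δt=0.06933 u=1.05186 d=0.95070 q=0.51070 e^(-rΔt)=0.99765
t_9 payoffs: 46.2479 38.6751 30.2966 21.0267 10.7704 0.0000 0.0000 0.0000 0.0000 0.0000
t_8: node(8,0) S=74.8628 payoff=42.5572 vs cont=42.2807 → 42.5572 [stop]  node(8,1) S=82.8282 payoff=34.5918 vs cont=34.3153 → 34.5918 [stop]  node(8,2) S=91.6412 payoff=25.7788 vs cont=25.5023 → 25.7788 [stop]  node(8,3) S=101.3919 payoff=16.0281 vs cont=15.7517 → 16.0281 [stop]  node(8,4) S=112.1800 payoff=5.2400 vs cont=5.2576 → 5.2576 [wait]  node(8,5) S=124.1160 payoff=0.0000 vs cont=0.0000 → 0.0000 [wait]  node(8,6) S=137.3220 payoff=0.0000 vs cont=0.0000 → 0.0000 [wait]  node(8,7) S=151.9331 payoff=0.0000 vs cont=0.0000 → 0.0000 [wait]  node(8,8) S=168.0989 payoff=0.0000 vs cont=0.0000 → 0.0000 [wait]  ⇒ S*(8)=101.3919
t_7: node(7,0) S=78.7449 payoff=38.6751 vs cont=38.3987 → 38.6751 [stop]  node(7,1) S=87.1234 payoff=30.2966 vs cont=30.0202 → 30.2966 [stop]  node(7,2) S=96.3933 payoff=21.0267 vs cont=20.7502 → 21.0267 [stop]  node(7,3) S=106.6496 payoff=10.7704 vs cont=10.5029 → 10.7704 [stop]  node(7,4) S=117.9972 payoff=0.0000 vs cont=2.5665 → 2.5665 [wait]  node(7,5) S=130.5521 payoff=0.0000 vs cont=0.0000 → 0.0000 [wait]  node(7,6) S=144.4429 payoff=0.0000 vs cont=0.0000 → 0.0000 [wait]  node(7,7) S=159.8117 payoff=0.0000 vs cont=0.0000 → 0.0000 [wait]  ⇒ S*(7)=106.6496
t_6: node(6,0) S=82.8282 payoff=34.5918 vs cont=34.3153 → 34.5918 [stop]  node(6,1) S=91.6412 payoff=25.7788 vs cont=25.5023 → 25.7788 [stop]  node(6,2) S=101.3919 payoff=16.0281 vs cont=15.7517 → 16.0281 [stop]  node(6,3) S=112.1800 payoff=5.2400 vs cont=6.5652 → 6.5652 [wait]  node(6,4) S=124.1160 payoff=0.0000 vs cont=1.2528 → 1.2528 [wait]  node(6,5) S=137.3220 payoff=0.0000 vs cont=0.0000 → 0.0000 [wait]  node(6,6) S=151.9331 payoff=0.0000 vs cont=0.0000 → 0.0000 [wait]  ⇒ S*(6)=101.3919
t_5: node(5,0) S=87.1234 payoff=30.2966 vs cont=30.0202 → 30.2966 [stop]  node(5,1) S=96.3933 payoff=21.0267 vs cont=20.7502 → 21.0267 [stop]  node(5,2) S=106.6496 payoff=10.7704 vs cont=11.1691 → 11.1691 [wait]  node(5,3) S=117.9972 payoff=0.0000 vs cont=3.8431 → 3.8431 [wait]  node(5,4) S=130.5521 payoff=0.0000 vs cont=0.6116 → 0.6116 [wait]  node(5,5) S=144.4429 payoff=0.0000 vs cont=0.0000 → 0.0000 [wait]  ⇒ S*(5)=96.3933
t_4: node(4,0) S=91.6412 payoff=25.7788 vs cont=25.5023 → 25.7788 [stop]  node(4,1) S=101.3919 payoff=16.0281 vs cont=15.9548 → 16.0281 [stop]  node(4,2) S=112.1800 payoff=5.2400 vs cont=7.4103 → 7.4103 [wait]  node(4,3) S=124.1160 payoff=0.0000 vs cont=2.1876 → 2.1876 [wait]  node(4,4) S=137.3220 payoff=0.0000 vs cont=0.2985 → 0.2985 [wait]  ⇒ S*(4)=101.3919
t_3: node(3,0) S=96.3933 payoff=21.0267 vs cont=20.7502 → 21.0267 [stop]  node(3,1) S=106.6496 payoff=10.7704 vs cont=11.5997 → 11.5997 [wait]  node(3,2) S=117.9972 payoff=0.0000 vs cont=4.7319 → 4.7319 [wait]  node(3,3) S=130.5521 payoff=0.0000 vs cont=1.2200 → 1.2200 [wait]  ⇒ S*(3)=96.3933
t_2: node(2,0) S=101.3919 payoff=16.0281 vs cont=16.1742 → 16.1742 [wait]  node(2,1) S=112.1800 payoff=5.2400 vs cont=8.0733 → 8.0733 [wait]  node(2,2) S=124.1160 payoff=0.0000 vs cont=2.9315 → 2.9315 [wait]  ⇒ S*(2)=-
t_1: node(1,0) S=106.6496 payoff=10.7704 vs cont=12.0087 → 12.0087 [wait]  node(1,1) S=117.9972 payoff=0.0000 vs cont=5.4346 → 5.4346 [wait]  ⇒ S*(1)=-
t_0: node(0,0) S=112.1800 payoff=5.2400 vs cont=8.6310 → 8.6310 [wait]  ⇒ S*(0)=-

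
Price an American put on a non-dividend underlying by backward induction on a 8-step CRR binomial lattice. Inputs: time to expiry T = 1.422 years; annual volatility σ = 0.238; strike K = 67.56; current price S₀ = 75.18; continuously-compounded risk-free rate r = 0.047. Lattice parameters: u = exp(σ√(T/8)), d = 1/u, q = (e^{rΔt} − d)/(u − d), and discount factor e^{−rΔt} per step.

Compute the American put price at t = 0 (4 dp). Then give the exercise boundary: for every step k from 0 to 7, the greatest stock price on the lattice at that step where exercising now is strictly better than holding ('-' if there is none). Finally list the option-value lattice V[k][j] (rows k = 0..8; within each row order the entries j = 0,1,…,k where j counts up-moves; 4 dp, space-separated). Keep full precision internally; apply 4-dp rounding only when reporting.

price = 3.6116
boundary = - - - - 50.3258 45.5211 50.3258 55.6376
tree:
3.6116
5.5987 1.8113
8.4338 3.0375 0.6937
12.2881 4.9651 1.2837 0.1530
17.2342 7.8608 2.3368 0.3193 0.0000
22.0389 11.9497 4.1633 0.6662 0.0000 0.0000
26.3849 17.2342 7.2003 1.3899 0.0000 0.0000 0.0000
30.3159 22.0389 11.9224 2.8998 0.0000 0.0000 0.0000 0.0000
33.8717 26.3849 17.2342 6.0499 0.0000 0.0000 0.0000 0.0000 0.0000

Δt=0.17775  u=1.10555  d=0.90453  q=0.51667  discount=0.99168
step 8 (expiry): payoffs max(K−S,0) = 33.8717 26.3849 17.2342 6.0499 0.0000 0.0000 0.0000 0.0000 0.0000
step 7: (k=7,j=0): S=37.2441, (K−S)⁺=30.3159, hold=29.7539 ⇒ V=30.3159 exercise | (k=7,j=1): S=45.5211, (K−S)⁺=22.0389, hold=21.4768 ⇒ V=22.0389 exercise | (k=7,j=2): S=55.6376, (K−S)⁺=11.9224, hold=11.3603 ⇒ V=11.9224 exercise | (k=7,j=3): S=68.0024, (K−S)⁺=0.0000, hold=2.8998 ⇒ V=2.8998 continue | (k=7,j=4): S=83.1152, (K−S)⁺=0.0000, hold=0.0000 ⇒ V=0.0000 continue | (k=7,j=5): S=101.5865, (K−S)⁺=0.0000, hold=0.0000 ⇒ V=0.0000 continue | (k=7,j=6): S=124.1629, (K−S)⁺=0.0000, hold=0.0000 ⇒ V=0.0000 continue | (k=7,j=7): S=151.7566, (K−S)⁺=0.0000, hold=0.0000 ⇒ V=0.0000 continue  boundary S*=55.6376
step 6: (k=6,j=0): S=41.1751, (K−S)⁺=26.3849, hold=25.8228 ⇒ V=26.3849 exercise | (k=6,j=1): S=50.3258, (K−S)⁺=17.2342, hold=16.6721 ⇒ V=17.2342 exercise | (k=6,j=2): S=61.5101, (K−S)⁺=6.0499, hold=7.2003 ⇒ V=7.2003 continue | (k=6,j=3): S=75.1800, (K−S)⁺=0.0000, hold=1.3899 ⇒ V=1.3899 continue | (k=6,j=4): S=91.8878, (K−S)⁺=0.0000, hold=0.0000 ⇒ V=0.0000 continue | (k=6,j=5): S=112.3088, (K−S)⁺=0.0000, hold=0.0000 ⇒ V=0.0000 continue | (k=6,j=6): S=137.2681, (K−S)⁺=0.0000, hold=0.0000 ⇒ V=0.0000 continue  boundary S*=50.3258
step 5: (k=5,j=0): S=45.5211, (K−S)⁺=22.0389, hold=21.4768 ⇒ V=22.0389 exercise | (k=5,j=1): S=55.6376, (K−S)⁺=11.9224, hold=11.9497 ⇒ V=11.9497 continue | (k=5,j=2): S=68.0024, (K−S)⁺=0.0000, hold=4.1633 ⇒ V=4.1633 continue | (k=5,j=3): S=83.1152, (K−S)⁺=0.0000, hold=0.6662 ⇒ V=0.6662 continue | (k=5,j=4): S=101.5865, (K−S)⁺=0.0000, hold=0.0000 ⇒ V=0.0000 continue | (k=5,j=5): S=124.1629, (K−S)⁺=0.0000, hold=0.0000 ⇒ V=0.0000 continue  boundary S*=45.5211
step 4: (k=4,j=0): S=50.3258, (K−S)⁺=17.2342, hold=16.6861 ⇒ V=17.2342 exercise | (k=4,j=1): S=61.5101, (K−S)⁺=6.0499, hold=7.8608 ⇒ V=7.8608 continue | (k=4,j=2): S=75.1800, (K−S)⁺=0.0000, hold=2.3368 ⇒ V=2.3368 continue | (k=4,j=3): S=91.8878, (K−S)⁺=0.0000, hold=0.3193 ⇒ V=0.3193 continue | (k=4,j=4): S=112.3088, (K−S)⁺=0.0000, hold=0.0000 ⇒ V=0.0000 continue  boundary S*=50.3258
step 3: (k=3,j=0): S=55.6376, (K−S)⁺=11.9224, hold=12.2881 ⇒ V=12.2881 continue | (k=3,j=1): S=68.0024, (K−S)⁺=0.0000, hold=4.9651 ⇒ V=4.9651 continue | (k=3,j=2): S=83.1152, (K−S)⁺=0.0000, hold=1.2837 ⇒ V=1.2837 continue | (k=3,j=3): S=101.5865, (K−S)⁺=0.0000, hold=0.1530 ⇒ V=0.1530 continue  boundary S*=-
step 2: (k=2,j=0): S=61.5101, (K−S)⁺=6.0499, hold=8.4338 ⇒ V=8.4338 continue | (k=2,j=1): S=75.1800, (K−S)⁺=0.0000, hold=3.0375 ⇒ V=3.0375 continue | (k=2,j=2): S=91.8878, (K−S)⁺=0.0000, hold=0.6937 ⇒ V=0.6937 continue  boundary S*=-
step 1: (k=1,j=0): S=68.0024, (K−S)⁺=0.0000, hold=5.5987 ⇒ V=5.5987 continue | (k=1,j=1): S=83.1152, (K−S)⁺=0.0000, hold=1.8113 ⇒ V=1.8113 continue  boundary S*=-
step 0: (k=0,j=0): S=75.1800, (K−S)⁺=0.0000, hold=3.6116 ⇒ V=3.6116 continue  boundary S*=-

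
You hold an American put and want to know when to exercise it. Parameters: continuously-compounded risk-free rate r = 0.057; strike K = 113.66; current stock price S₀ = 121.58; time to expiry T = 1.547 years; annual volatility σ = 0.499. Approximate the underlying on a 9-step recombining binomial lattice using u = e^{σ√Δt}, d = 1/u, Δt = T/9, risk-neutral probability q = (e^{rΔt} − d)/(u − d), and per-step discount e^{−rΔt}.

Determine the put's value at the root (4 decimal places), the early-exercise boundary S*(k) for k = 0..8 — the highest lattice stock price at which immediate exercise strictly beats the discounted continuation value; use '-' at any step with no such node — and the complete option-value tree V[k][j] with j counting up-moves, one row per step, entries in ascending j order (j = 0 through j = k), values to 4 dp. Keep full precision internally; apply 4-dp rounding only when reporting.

price = 21.1614
boundary = - - - - 53.1459 65.3609 53.1459 65.3609 80.3833
tree:
21.1614
28.7512 13.1155
38.0140 18.9928 6.8167
48.7605 26.7897 10.6701 2.6499
60.5141 36.6341 16.3401 4.5523 0.5779
70.4463 48.2991 24.3538 7.7195 1.1054 0.0000
78.5223 60.5141 35.0723 12.8758 2.1146 0.0000 0.0000
85.0890 70.4463 48.2991 21.0131 4.0450 0.0000 0.0000 0.0000
90.4285 78.5223 60.5141 33.2767 7.7377 0.0000 0.0000 0.0000 0.0000
94.7701 85.0890 70.4463 48.2991 14.8015 0.0000 0.0000 0.0000 0.0000 0.0000

params: Δt=0.17189 u=1.22984 d=0.81311 q=0.47209 e^(-rΔt)=0.99025
t_9 payoffs: 94.7701 85.0890 70.4463 48.2991 14.8015 0.0000 0.0000 0.0000 0.0000 0.0000
t_8: node(8,0) S=23.2315 payoff=90.4285 vs cont=89.3203 → 90.4285 [stop]  node(8,1) S=35.1377 payoff=78.5223 vs cont=77.4141 → 78.5223 [stop]  node(8,2) S=53.1459 payoff=60.5141 vs cont=59.4059 → 60.5141 [stop]  node(8,3) S=80.3833 payoff=33.2767 vs cont=32.1685 → 33.2767 [stop]  node(8,4) S=121.5800 payoff=0.0000 vs cont=7.7377 → 7.7377 [wait]  node(8,5) S=183.8901 payoff=0.0000 vs cont=0.0000 → 0.0000 [wait]  node(8,6) S=278.1342 payoff=0.0000 vs cont=0.0000 → 0.0000 [wait]  node(8,7) S=420.6787 payoff=0.0000 vs cont=0.0000 → 0.0000 [wait]  node(8,8) S=636.2777 payoff=0.0000 vs cont=0.0000 → 0.0000 [wait]  ⇒ S*(8)=80.3833
t_7: node(7,0) S=28.5710 payoff=85.0890 vs cont=83.9808 → 85.0890 [stop]  node(7,1) S=43.2137 payoff=70.4463 vs cont=69.3381 → 70.4463 [stop]  node(7,2) S=65.3609 payoff=48.2991 vs cont=47.1909 → 48.2991 [stop]  node(7,3) S=98.8585 payoff=14.8015 vs cont=21.0131 → 21.0131 [wait]  node(7,4) S=149.5238 payoff=0.0000 vs cont=4.0450 → 4.0450 [wait]  node(7,5) S=226.1551 payoff=0.0000 vs cont=0.0000 → 0.0000 [wait]  node(7,6) S=342.0602 payoff=0.0000 vs cont=0.0000 → 0.0000 [wait]  node(7,7) S=517.3669 payoff=0.0000 vs cont=0.0000 → 0.0000 [wait]  ⇒ S*(7)=65.3609
t_6: node(6,0) S=35.1377 payoff=78.5223 vs cont=77.4141 → 78.5223 [stop]  node(6,1) S=53.1459 payoff=60.5141 vs cont=59.4059 → 60.5141 [stop]  node(6,2) S=80.3833 payoff=33.2767 vs cont=35.0723 → 35.0723 [wait]  node(6,3) S=121.5800 payoff=0.0000 vs cont=12.8758 → 12.8758 [wait]  node(6,4) S=183.8901 payoff=0.0000 vs cont=2.1146 → 2.1146 [wait]  node(6,5) S=278.1342 payoff=0.0000 vs cont=0.0000 → 0.0000 [wait]  node(6,6) S=420.6787 payoff=0.0000 vs cont=0.0000 → 0.0000 [wait]  ⇒ S*(6)=53.1459
t_5: node(5,0) S=43.2137 payoff=70.4463 vs cont=69.3381 → 70.4463 [stop]  node(5,1) S=65.3609 payoff=48.2991 vs cont=48.0304 → 48.2991 [stop]  node(5,2) S=98.8585 payoff=14.8015 vs cont=24.3538 → 24.3538 [wait]  node(5,3) S=149.5238 payoff=0.0000 vs cont=7.7195 → 7.7195 [wait]  node(5,4) S=226.1551 payoff=0.0000 vs cont=1.1054 → 1.1054 [wait]  node(5,5) S=342.0602 payoff=0.0000 vs cont=0.0000 → 0.0000 [wait]  ⇒ S*(5)=65.3609
t_4: node(4,0) S=53.1459 payoff=60.5141 vs cont=59.4059 → 60.5141 [stop]  node(4,1) S=80.3833 payoff=33.2767 vs cont=36.6341 → 36.6341 [wait]  node(4,2) S=121.5800 payoff=0.0000 vs cont=16.3401 → 16.3401 [wait]  node(4,3) S=183.8901 payoff=0.0000 vs cont=4.5523 → 4.5523 [wait]  node(4,4) S=278.1342 payoff=0.0000 vs cont=0.5779 → 0.5779 [wait]  ⇒ S*(4)=53.1459
t_3: node(3,0) S=65.3609 payoff=48.2991 vs cont=48.7605 → 48.7605 [wait]  node(3,1) S=98.8585 payoff=14.8015 vs cont=26.7897 → 26.7897 [wait]  node(3,2) S=149.5238 payoff=0.0000 vs cont=10.6701 → 10.6701 [wait]  node(3,3) S=226.1551 payoff=0.0000 vs cont=2.6499 → 2.6499 [wait]  ⇒ S*(3)=-
t_2: node(2,0) S=80.3833 payoff=33.2767 vs cont=38.0140 → 38.0140 [wait]  node(2,1) S=121.5800 payoff=0.0000 vs cont=18.9928 → 18.9928 [wait]  node(2,2) S=183.8901 payoff=0.0000 vs cont=6.8167 → 6.8167 [wait]  ⇒ S*(2)=-
t_1: node(1,0) S=98.8585 payoff=14.8015 vs cont=28.7512 → 28.7512 [wait]  node(1,1) S=149.5238 payoff=0.0000 vs cont=13.1155 → 13.1155 [wait]  ⇒ S*(1)=-
t_0: node(0,0) S=121.5800 payoff=0.0000 vs cont=21.1614 → 21.1614 [wait]  ⇒ S*(0)=-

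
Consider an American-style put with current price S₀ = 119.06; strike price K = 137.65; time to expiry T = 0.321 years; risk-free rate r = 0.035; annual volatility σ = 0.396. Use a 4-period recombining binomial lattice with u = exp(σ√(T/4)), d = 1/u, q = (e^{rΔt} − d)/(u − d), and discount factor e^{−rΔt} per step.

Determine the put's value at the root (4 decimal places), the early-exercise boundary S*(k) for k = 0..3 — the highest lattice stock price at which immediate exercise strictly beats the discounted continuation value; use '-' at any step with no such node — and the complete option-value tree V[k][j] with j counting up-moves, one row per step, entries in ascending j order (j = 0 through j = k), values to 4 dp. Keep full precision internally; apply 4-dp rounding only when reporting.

Δt=0.08025, u=1.11871, d=0.89388, q=0.48449, disc=e^(-rΔt)=0.99720
k=4 terminal: V=max(K-S,0) → 61.6369 42.5179 18.5900 0.0000 0.0000
k=3: j=0 S=85.0369 intr=52.6131 cont=52.2270 V=52.6131[EX]; j=1 S=106.4257 intr=31.2243 cont=30.8382 V=31.2243[EX]; j=2 S=133.1942 intr=4.4558 cont=9.5564 V=9.5564[hold]; j=3 S=166.6956 intr=0.0000 cont=0.0000 V=0.0000[hold]  S*(3)=106.4257
k=2: j=0 S=95.1321 intr=42.5179 cont=42.1318 V=42.5179[EX]; j=1 S=119.0600 intr=18.5900 cont=20.6682 V=20.6682[hold]; j=2 S=149.0063 intr=0.0000 cont=4.9125 V=4.9125[hold]  S*(2)=95.1321
k=1: j=0 S=106.4257 intr=31.2243 cont=31.8423 V=31.8423[hold]; j=1 S=133.1942 intr=4.4558 cont=12.9981 V=12.9981[hold]  S*(1)=-
k=0: j=0 S=119.0600 intr=18.5900 cont=22.6487 V=22.6487[hold]  S*(0)=-

price = 22.6487
boundary = - - 95.1321 106.4257
tree:
22.6487
31.8423 12.9981
42.5179 20.6682 4.9125
52.6131 31.2243 9.5564 0.0000
61.6369 42.5179 18.5900 0.0000 0.0000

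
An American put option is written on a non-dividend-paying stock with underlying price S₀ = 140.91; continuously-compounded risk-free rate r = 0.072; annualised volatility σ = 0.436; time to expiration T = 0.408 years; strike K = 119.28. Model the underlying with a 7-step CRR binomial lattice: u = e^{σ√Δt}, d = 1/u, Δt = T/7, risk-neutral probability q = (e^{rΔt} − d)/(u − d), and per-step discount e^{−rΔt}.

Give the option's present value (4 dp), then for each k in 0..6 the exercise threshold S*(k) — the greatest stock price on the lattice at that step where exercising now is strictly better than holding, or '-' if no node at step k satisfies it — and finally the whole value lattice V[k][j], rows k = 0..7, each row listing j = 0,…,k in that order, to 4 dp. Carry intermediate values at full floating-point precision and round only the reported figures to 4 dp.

price = 5.2735
boundary = - - - - - 83.2474 92.4879
tree:
5.2735
8.3163 2.1973
12.7566 3.8325 0.5387
18.9045 6.5592 1.0683 0.0000
26.8234 10.9428 2.1186 0.0000 0.0000
36.0326 17.6057 4.2017 0.0000 0.0000 0.0000
44.3499 26.7921 8.3329 0.0000 0.0000 0.0000 0.0000
51.8362 36.0326 16.5259 0.0000 0.0000 0.0000 0.0000 0.0000

params: Δt=0.05829 u=1.11100 d=0.90009 q=0.49365 e^(-rΔt)=0.99581
t_7 payoffs: 51.8362 36.0326 16.5259 0.0000 0.0000 0.0000 0.0000 0.0000
t_6: node(6,0) S=74.9301 payoff=44.3499 vs cont=43.8504 → 44.3499 [stop]  node(6,1) S=92.4879 payoff=26.7921 vs cont=26.2926 → 26.7921 [stop]  node(6,2) S=114.1598 payoff=5.1202 vs cont=8.3329 → 8.3329 [wait]  node(6,3) S=140.9100 payoff=0.0000 vs cont=0.0000 → 0.0000 [wait]  node(6,4) S=173.9283 payoff=0.0000 vs cont=0.0000 → 0.0000 [wait]  node(6,5) S=214.6836 payoff=0.0000 vs cont=0.0000 → 0.0000 [wait]  node(6,6) S=264.9888 payoff=0.0000 vs cont=0.0000 → 0.0000 [wait]  ⇒ S*(6)=92.4879
t_5: node(5,0) S=83.2474 payoff=36.0326 vs cont=35.5331 → 36.0326 [stop]  node(5,1) S=102.7541 payoff=16.5259 vs cont=17.6057 → 17.6057 [wait]  node(5,2) S=126.8316 payoff=0.0000 vs cont=4.2017 → 4.2017 [wait]  node(5,3) S=156.5511 payoff=0.0000 vs cont=0.0000 → 0.0000 [wait]  node(5,4) S=193.2345 payoff=0.0000 vs cont=0.0000 → 0.0000 [wait]  node(5,5) S=238.5136 payoff=0.0000 vs cont=0.0000 → 0.0000 [wait]  ⇒ S*(5)=83.2474
t_4: node(4,0) S=92.4879 payoff=26.7921 vs cont=26.8234 → 26.8234 [wait]  node(4,1) S=114.1598 payoff=5.1202 vs cont=10.9428 → 10.9428 [wait]  node(4,2) S=140.9100 payoff=0.0000 vs cont=2.1186 → 2.1186 [wait]  node(4,3) S=173.9283 payoff=0.0000 vs cont=0.0000 → 0.0000 [wait]  node(4,4) S=214.6836 payoff=0.0000 vs cont=0.0000 → 0.0000 [wait]  ⇒ S*(4)=-
t_3: node(3,0) S=102.7541 payoff=16.5259 vs cont=18.9045 → 18.9045 [wait]  node(3,1) S=126.8316 payoff=0.0000 vs cont=6.5592 → 6.5592 [wait]  node(3,2) S=156.5511 payoff=0.0000 vs cont=1.0683 → 1.0683 [wait]  node(3,3) S=193.2345 payoff=0.0000 vs cont=0.0000 → 0.0000 [wait]  ⇒ S*(3)=-
t_2: node(2,0) S=114.1598 payoff=5.1202 vs cont=12.7566 → 12.7566 [wait]  node(2,1) S=140.9100 payoff=0.0000 vs cont=3.8325 → 3.8325 [wait]  node(2,2) S=173.9283 payoff=0.0000 vs cont=0.5387 → 0.5387 [wait]  ⇒ S*(2)=-
t_1: node(1,0) S=126.8316 payoff=0.0000 vs cont=8.3163 → 8.3163 [wait]  node(1,1) S=156.5511 payoff=0.0000 vs cont=2.1973 → 2.1973 [wait]  ⇒ S*(1)=-
t_0: node(0,0) S=140.9100 payoff=0.0000 vs cont=5.2735 → 5.2735 [wait]  ⇒ S*(0)=-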